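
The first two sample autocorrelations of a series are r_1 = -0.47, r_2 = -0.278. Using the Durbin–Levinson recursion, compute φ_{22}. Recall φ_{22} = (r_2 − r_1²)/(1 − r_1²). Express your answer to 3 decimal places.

φ_{22} = (r_2 − r_1²) / (1 − r_1²)
r_1² = (-0.47)² = 0.2209
Numerator = -0.278 − 0.2209 = -0.4989; denominator = 1 − 0.2209 = 0.7791
φ_{22} = -0.4989 / 0.7791 = -0.640

-0.640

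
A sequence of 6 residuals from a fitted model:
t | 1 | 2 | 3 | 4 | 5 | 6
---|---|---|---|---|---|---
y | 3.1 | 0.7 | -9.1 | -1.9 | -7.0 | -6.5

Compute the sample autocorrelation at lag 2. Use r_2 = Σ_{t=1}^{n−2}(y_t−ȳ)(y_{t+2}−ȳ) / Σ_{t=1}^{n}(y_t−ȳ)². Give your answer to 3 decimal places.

-0.131

Mean ȳ = (3.1 + 0.7 − 9.1 − 1.9 − 7.0 − 6.5)/6 = -3.4500
Numerator Σ_{t=1}^{4}(y_t−ȳ)(y_{t+2}−ȳ) = -15.2450
Denominator Σ(y_t−ȳ)² = 116.3550
r_2 = -15.2450 / 116.3550 = -0.131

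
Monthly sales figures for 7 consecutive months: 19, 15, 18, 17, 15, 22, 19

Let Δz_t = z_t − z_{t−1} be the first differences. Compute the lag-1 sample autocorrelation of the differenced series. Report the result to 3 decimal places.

-0.545

First differences Δz: -4, 3, -1, -2, 7, -3
Mean of differences = 0.0000
Numerator Σ(Δz_t−Δz̄)(Δz_{t+1}−Δz̄) = -48.0000
Denominator Σ(Δz_t−Δz̄)² = 88.0000
r_1(Δz) = -48.0000 / 88.0000 = -0.545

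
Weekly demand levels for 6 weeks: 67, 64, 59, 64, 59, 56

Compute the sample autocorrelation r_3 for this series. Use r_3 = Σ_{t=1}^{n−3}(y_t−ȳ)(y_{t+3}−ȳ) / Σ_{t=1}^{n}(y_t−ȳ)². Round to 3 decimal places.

Mean ȳ = (67 + 64 + 59 + 64 + 59 + 56)/6 = 61.5000
Deviations from mean: 5.5000, 2.5000, -2.5000, 2.5000, -2.5000, -5.5000
Numerator Σ_{t=1}^{3}(y_t−ȳ)(y_{t+3}−ȳ) = 21.2500
Denominator Σ(y_t−ȳ)² = 85.5000
r_3 = 21.2500 / 85.5000 = 0.249

0.249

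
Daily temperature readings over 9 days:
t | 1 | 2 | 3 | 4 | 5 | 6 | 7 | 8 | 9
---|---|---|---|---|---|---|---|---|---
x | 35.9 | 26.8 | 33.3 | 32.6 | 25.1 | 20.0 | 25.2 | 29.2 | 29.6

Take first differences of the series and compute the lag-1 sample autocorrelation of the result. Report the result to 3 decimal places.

-0.094

First differences Δx: -9.1, 6.5, -0.7, -7.5, -5.1, 5.2, 4.0, 0.4
Mean of differences = -0.7875
Numerator Σ(Δx_t−Δx̄)(Δx_{t+1}−Δx̄) = -23.0502
Denominator Σ(Δx_t−Δx̄)² = 246.0488
r_1(Δx) = -23.0502 / 246.0488 = -0.094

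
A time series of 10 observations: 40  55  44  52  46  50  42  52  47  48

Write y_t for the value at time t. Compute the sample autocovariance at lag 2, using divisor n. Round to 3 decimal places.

Mean ȳ = (40 + 55 + 44 + 52 + 46 + 50 + 42 + 52 + 47 + 48)/10 = 47.6000
Σ_{t=1}^{8}(y_t−ȳ)(y_{t+2}−ȳ) = 100.8800
γ_2 = 100.8800 / 10 = 10.088

10.088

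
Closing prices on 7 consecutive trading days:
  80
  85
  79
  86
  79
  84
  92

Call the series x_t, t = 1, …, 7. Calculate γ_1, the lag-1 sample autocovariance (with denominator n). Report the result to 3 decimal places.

Mean x̄ = (80 + 85 + 79 + 86 + 79 + 84 + 92)/7 = 83.5714
Σ_{t=1}^{6}(x_t−x̄)(x_{t+1}−x̄) = -32.1837
γ_1 = -32.1837 / 7 = -4.598

-4.598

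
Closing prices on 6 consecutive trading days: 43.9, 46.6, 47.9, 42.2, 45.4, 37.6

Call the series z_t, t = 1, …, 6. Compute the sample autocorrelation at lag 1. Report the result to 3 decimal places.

Mean z̄ = (43.9 + 46.6 + 47.9 + 42.2 + 45.4 + 37.6)/6 = 43.9333
Deviations from mean: -0.0333, 2.6667, 3.9667, -1.7333, 1.4667, -6.3333
Σ(z_t−z̄)(z_{t+1}−z̄) = (-0.0889) + (10.5778) + (-6.8756) + (-2.5422) + (-9.2889) = -8.2178
Denominator Σ(z_t−z̄)² = 68.1133
r_1 = -8.2178 / 68.1133 = -0.121

-0.121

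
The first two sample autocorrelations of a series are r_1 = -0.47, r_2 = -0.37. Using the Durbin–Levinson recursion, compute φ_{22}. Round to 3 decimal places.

-0.758

φ_{22} = (r_2 − r_1²) / (1 − r_1²)
r_1² = (-0.47)² = 0.2209
Numerator = -0.37 − 0.2209 = -0.5909; denominator = 1 − 0.2209 = 0.7791
φ_{22} = -0.5909 / 0.7791 = -0.758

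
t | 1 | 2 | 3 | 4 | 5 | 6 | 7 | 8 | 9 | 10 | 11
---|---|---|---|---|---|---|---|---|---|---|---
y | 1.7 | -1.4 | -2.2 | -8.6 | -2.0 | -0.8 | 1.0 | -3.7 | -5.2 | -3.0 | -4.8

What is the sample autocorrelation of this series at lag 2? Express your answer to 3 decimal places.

Mean ȳ = (1.7 − 1.4 − 2.2 − 8.6 − 2.0 − 0.8 + 1.0 − 3.7 − 5.2 − 3.0 − 4.8)/11 = -2.6364
Numerator Σ_{t=1}^{9}(y_t−ȳ)(y_{t+2}−ȳ) = -19.1826
Denominator Σ(y_t−ȳ)² = 85.6055
r_2 = -19.1826 / 85.6055 = -0.224

-0.224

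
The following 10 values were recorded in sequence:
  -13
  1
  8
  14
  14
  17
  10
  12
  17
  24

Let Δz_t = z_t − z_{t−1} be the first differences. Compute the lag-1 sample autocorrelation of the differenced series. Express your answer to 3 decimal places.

0.254

First differences Δz: 14, 7, 6, 0, 3, -7, 2, 5, 7
Mean of differences = 4.1111
Numerator Σ(Δz_t−Δz̄)(Δz_{t+1}−Δz̄) = 67.3210
Denominator Σ(Δz_t−Δz̄)² = 264.8889
r_1(Δz) = 67.3210 / 264.8889 = 0.254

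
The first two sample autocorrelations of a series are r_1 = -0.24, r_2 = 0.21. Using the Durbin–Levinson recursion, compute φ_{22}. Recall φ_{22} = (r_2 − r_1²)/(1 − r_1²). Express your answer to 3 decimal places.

0.162

φ_{22} = (r_2 − r_1²) / (1 − r_1²)
r_1² = (-0.24)² = 0.0576
Numerator = 0.21 − 0.0576 = 0.1524; denominator = 1 − 0.0576 = 0.9424
φ_{22} = 0.1524 / 0.9424 = 0.162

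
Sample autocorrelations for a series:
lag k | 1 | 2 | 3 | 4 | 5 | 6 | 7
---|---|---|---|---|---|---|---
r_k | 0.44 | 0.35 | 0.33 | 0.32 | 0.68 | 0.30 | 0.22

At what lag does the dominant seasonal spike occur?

5

The largest autocorrelation is r_5 = 0.68; the remaining lags stay at or below 0.44. The elevated value at lag 1 (0.44), dropping to 0.35 at lag 2, reflects decaying short-term dependence rather than seasonality.
The dominant spike at lag 5 indicates a seasonal period of 5.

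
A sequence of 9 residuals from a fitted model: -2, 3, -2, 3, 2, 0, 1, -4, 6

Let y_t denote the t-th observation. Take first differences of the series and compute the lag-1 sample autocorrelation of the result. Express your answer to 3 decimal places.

-0.525

First differences Δy: 5, -5, 5, -1, -2, 1, -5, 10
Mean of differences = 1.0000
Numerator Σ(Δy_t−Δȳ)(Δy_{t+1}−Δȳ) = -104.0000
Denominator Σ(Δy_t−Δȳ)² = 198.0000
r_1(Δy) = -104.0000 / 198.0000 = -0.525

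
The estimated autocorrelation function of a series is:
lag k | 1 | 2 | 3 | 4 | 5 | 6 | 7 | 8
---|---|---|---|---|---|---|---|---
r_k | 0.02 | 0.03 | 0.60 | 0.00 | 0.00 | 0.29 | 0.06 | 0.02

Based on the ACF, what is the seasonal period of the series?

3

The largest autocorrelation is r_3 = 0.60, with a weaker echo at lag 6 (0.29); the remaining lags stay at or below 0.06.
The dominant spike at lag 3 indicates a seasonal period of 3.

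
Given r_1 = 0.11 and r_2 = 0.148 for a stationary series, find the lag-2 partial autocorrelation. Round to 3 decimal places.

0.138

φ_{22} = (r_2 − r_1²) / (1 − r_1²)
r_1² = (0.11)² = 0.0121
Numerator = 0.148 − 0.0121 = 0.1359; denominator = 1 − 0.0121 = 0.9879
φ_{22} = 0.1359 / 0.9879 = 0.138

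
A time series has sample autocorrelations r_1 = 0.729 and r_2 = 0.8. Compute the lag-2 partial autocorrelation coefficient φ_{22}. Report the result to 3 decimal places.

0.573

φ_{22} = (r_2 − r_1²) / (1 − r_1²)
r_1² = (0.729)² = 0.531441
Numerator = 0.8 − 0.5314 = 0.2686; denominator = 1 − 0.5314 = 0.4686
φ_{22} = 0.2686 / 0.4686 = 0.573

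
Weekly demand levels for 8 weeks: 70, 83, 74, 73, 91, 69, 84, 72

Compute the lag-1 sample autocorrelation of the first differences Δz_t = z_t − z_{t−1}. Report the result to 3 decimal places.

-0.723

First differences Δz: 13, -9, -1, 18, -22, 15, -12
Mean of differences = 0.2857
Numerator Σ(Δz_t−Δz̄)(Δz_{t+1}−Δz̄) = -1032.3673
Denominator Σ(Δz_t−Δz̄)² = 1427.4286
r_1(Δz) = -1032.3673 / 1427.4286 = -0.723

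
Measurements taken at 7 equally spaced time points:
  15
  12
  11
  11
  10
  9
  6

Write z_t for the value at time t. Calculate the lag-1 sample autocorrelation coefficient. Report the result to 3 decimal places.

Mean z̄ = (15 + 12 + 11 + 11 + 10 + 9 + 6)/7 = 10.5714
Deviations from mean: 4.4286, 1.4286, 0.4286, 0.4286, -0.5714, -1.5714, -4.5714
Numerator Σ_{t=1}^{6}(z_t−z̄)(z_{t+1}−z̄) = 14.9592
Denominator Σ(z_t−z̄)² = 45.7143
r_1 = 14.9592 / 45.7143 = 0.327

0.327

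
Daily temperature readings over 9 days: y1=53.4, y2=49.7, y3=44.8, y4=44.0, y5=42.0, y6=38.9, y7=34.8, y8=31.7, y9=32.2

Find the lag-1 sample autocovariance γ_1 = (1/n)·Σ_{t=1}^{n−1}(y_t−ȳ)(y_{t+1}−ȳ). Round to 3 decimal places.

Mean ȳ = (53.4 + 49.7 + 44.8 + 44.0 + 42.0 + 38.9 + 34.8 + 31.7 + 32.2)/9 = 41.2778
Σ_{t=1}^{8}(y_t−ȳ)(y_{t+1}−ȳ) = 305.9884
γ_1 = 305.9884 / 9 = 33.999

33.999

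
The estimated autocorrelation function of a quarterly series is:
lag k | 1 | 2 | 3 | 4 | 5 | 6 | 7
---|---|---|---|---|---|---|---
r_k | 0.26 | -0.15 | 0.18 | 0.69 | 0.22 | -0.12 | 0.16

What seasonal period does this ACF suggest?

4

The largest autocorrelation is r_4 = 0.69; the remaining lags stay at or below 0.26.
The dominant spike at lag 4 indicates a seasonal period of 4.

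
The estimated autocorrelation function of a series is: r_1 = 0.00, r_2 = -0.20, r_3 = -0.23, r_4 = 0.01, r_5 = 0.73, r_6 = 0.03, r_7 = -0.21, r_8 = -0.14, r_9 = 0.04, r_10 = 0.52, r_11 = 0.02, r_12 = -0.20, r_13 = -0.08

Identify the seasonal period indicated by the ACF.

5

The largest autocorrelation is r_5 = 0.73, with a weaker echo at lag 10 (0.52); the remaining lags stay at or below 0.04.
The dominant spike at lag 5 indicates a seasonal period of 5.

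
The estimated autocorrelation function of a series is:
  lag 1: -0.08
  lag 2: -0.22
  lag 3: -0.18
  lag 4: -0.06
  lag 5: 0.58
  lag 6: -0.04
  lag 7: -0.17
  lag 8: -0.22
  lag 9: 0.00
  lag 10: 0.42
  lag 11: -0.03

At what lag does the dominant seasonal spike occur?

The largest autocorrelation is r_5 = 0.58, with a weaker echo at lag 10 (0.42); the remaining lags stay at or below 0.00.
The dominant spike at lag 5 indicates a seasonal period of 5.

5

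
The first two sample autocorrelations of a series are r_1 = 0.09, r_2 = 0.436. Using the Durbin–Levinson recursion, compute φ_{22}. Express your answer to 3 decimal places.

φ_{22} = (r_2 − r_1²) / (1 − r_1²)
r_1² = (0.09)² = 0.0081
Numerator = 0.436 − 0.0081 = 0.4279; denominator = 1 − 0.0081 = 0.9919
φ_{22} = 0.4279 / 0.9919 = 0.431

0.431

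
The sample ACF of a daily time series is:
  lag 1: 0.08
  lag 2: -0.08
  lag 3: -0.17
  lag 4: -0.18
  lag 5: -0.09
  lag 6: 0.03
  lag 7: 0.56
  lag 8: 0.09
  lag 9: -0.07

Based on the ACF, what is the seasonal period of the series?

The largest autocorrelation is r_7 = 0.56; the remaining lags stay at or below 0.09.
The dominant spike at lag 7 indicates a seasonal period of 7.

7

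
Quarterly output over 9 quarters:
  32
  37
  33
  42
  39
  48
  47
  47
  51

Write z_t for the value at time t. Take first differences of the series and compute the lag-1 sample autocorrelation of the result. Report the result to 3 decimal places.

First differences Δz: 5, -4, 9, -3, 9, -1, 0, 4
Mean of differences = 2.3750
Numerator Σ(Δz_t−Δz̄)(Δz_{t+1}−Δz̄) = -148.3906
Denominator Σ(Δz_t−Δz̄)² = 183.8750
r_1(Δz) = -148.3906 / 183.8750 = -0.807

-0.807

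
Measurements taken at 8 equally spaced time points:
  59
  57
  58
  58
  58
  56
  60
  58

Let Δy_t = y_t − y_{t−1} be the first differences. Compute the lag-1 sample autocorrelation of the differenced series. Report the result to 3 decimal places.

-0.610

First differences Δy: -2, 1, 0, 0, -2, 4, -2
Mean of differences = -0.1429
Numerator Σ(Δy_t−Δȳ)(Δy_{t+1}−Δȳ) = -17.5918
Denominator Σ(Δy_t−Δȳ)² = 28.8571
r_1(Δy) = -17.5918 / 28.8571 = -0.610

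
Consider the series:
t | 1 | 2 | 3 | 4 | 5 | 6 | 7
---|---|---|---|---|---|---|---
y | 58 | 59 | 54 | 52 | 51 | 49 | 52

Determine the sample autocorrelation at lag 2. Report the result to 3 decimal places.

Mean ȳ = (58 + 59 + 54 + 52 + 51 + 49 + 52)/7 = 53.5714
Σ(y_t−ȳ)(y_{t+2}−ȳ) = (1.8980) + (-8.5306) + (-1.1020) + (7.1837) + (4.0408) = 3.4898
Denominator Σ(y_t−ȳ)² = 81.7143
r_2 = 3.4898 / 81.7143 = 0.043

0.043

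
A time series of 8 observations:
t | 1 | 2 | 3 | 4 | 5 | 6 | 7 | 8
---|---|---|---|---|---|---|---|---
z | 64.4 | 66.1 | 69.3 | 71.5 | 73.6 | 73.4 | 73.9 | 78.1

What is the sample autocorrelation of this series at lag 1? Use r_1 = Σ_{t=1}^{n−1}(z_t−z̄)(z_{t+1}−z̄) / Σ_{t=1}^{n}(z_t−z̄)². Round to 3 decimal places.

Mean z̄ = (64.4 + 66.1 + 69.3 + 71.5 + 73.6 + 73.4 + 73.9 + 78.1)/8 = 71.2875
Deviations from mean: -6.8875, -5.1875, -1.9875, 0.2125, 2.3125, 2.1125, 2.6125, 6.8125
Σ(z_t−z̄)(z_{t+1}−z̄) = (35.7289) + (10.3102) + (-0.4223) + (0.4914) + (4.8852) + (5.5189) + (17.7977) = 74.3098
Denominator Σ(z_t−z̄)² = 141.3888
r_1 = 74.3098 / 141.3888 = 0.526

0.526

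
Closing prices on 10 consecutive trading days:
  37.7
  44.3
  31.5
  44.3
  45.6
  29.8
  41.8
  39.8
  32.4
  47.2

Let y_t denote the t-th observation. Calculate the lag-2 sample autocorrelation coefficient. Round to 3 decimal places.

Mean ȳ = (37.7 + 44.3 + 31.5 + 44.3 + 45.6 + 29.8 + 41.8 + 39.8 + 32.4 + 47.2)/10 = 39.4400
Numerator Σ_{t=1}^{8}(y_t−ȳ)(y_{t+2}−ȳ) = -61.0792
Denominator Σ(y_t−ȳ)² = 359.6640
r_2 = -61.0792 / 359.6640 = -0.170

-0.170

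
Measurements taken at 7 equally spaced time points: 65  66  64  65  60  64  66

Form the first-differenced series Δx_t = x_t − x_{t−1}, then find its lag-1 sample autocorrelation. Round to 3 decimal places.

First differences Δx: 1, -2, 1, -5, 4, 2
Mean of differences = 0.1667
Numerator Σ(Δx_t−Δx̄)(Δx_{t+1}−Δx̄) = -20.6944
Denominator Σ(Δx_t−Δx̄)² = 50.8333
r_1(Δx) = -20.6944 / 50.8333 = -0.407

-0.407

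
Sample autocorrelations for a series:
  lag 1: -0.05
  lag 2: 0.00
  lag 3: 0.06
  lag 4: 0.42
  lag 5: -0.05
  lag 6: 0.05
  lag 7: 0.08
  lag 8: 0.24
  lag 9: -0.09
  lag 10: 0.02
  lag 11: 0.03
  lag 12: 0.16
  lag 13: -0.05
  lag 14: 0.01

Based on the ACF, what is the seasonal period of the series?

The largest autocorrelation is r_4 = 0.42, with weaker echoes at lags 8 (0.24) and 12 (0.16); the remaining lags stay at or below 0.08.
The dominant spike at lag 4 indicates a seasonal period of 4.

4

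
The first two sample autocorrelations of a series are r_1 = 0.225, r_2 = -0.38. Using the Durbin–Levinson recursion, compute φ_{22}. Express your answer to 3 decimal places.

φ_{22} = (r_2 − r_1²) / (1 − r_1²)
r_1² = (0.225)² = 0.050625
Numerator = -0.38 − 0.0506 = -0.4306; denominator = 1 − 0.0506 = 0.9494
φ_{22} = -0.4306 / 0.9494 = -0.454

-0.454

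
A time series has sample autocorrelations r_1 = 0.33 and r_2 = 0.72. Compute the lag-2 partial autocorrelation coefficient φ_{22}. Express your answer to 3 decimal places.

0.686

φ_{22} = (r_2 − r_1²) / (1 − r_1²)
r_1² = (0.33)² = 0.1089
Numerator = 0.72 − 0.1089 = 0.6111; denominator = 1 − 0.1089 = 0.8911
φ_{22} = 0.6111 / 0.8911 = 0.686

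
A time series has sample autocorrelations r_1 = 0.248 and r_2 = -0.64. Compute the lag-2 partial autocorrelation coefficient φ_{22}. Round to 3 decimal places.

-0.747

φ_{22} = (r_2 − r_1²) / (1 − r_1²)
r_1² = (0.248)² = 0.061504
Numerator = -0.64 − 0.0615 = -0.7015; denominator = 1 − 0.0615 = 0.9385
φ_{22} = -0.7015 / 0.9385 = -0.747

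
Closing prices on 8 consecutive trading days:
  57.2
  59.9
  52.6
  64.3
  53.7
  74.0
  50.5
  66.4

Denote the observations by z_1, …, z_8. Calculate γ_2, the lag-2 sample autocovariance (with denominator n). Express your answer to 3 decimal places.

34.663

Mean z̄ = (57.2 + 59.9 + 52.6 + 64.3 + 53.7 + 74.0 + 50.5 + 66.4)/8 = 59.8250
Deviations: -2.6250, 0.0750, -7.2250, 4.4750, -6.1250, 14.1750, -9.3250, 6.5750
Σ_{t=1}^{6}(z_t−z̄)(z_{t+2}−z̄) = 277.3038
γ_2 = 277.3038 / 8 = 34.663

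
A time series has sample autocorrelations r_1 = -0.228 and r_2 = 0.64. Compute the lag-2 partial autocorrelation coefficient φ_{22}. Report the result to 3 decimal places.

0.620

φ_{22} = (r_2 − r_1²) / (1 − r_1²)
r_1² = (-0.228)² = 0.051984
Numerator = 0.64 − 0.0520 = 0.5880; denominator = 1 − 0.0520 = 0.9480
φ_{22} = 0.5880 / 0.9480 = 0.620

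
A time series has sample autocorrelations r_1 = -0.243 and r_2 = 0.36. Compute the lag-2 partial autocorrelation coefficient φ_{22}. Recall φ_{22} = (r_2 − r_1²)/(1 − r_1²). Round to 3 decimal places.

φ_{22} = (r_2 − r_1²) / (1 − r_1²)
r_1² = (-0.243)² = 0.059049
Numerator = 0.36 − 0.0590 = 0.3010; denominator = 1 − 0.0590 = 0.9410
φ_{22} = 0.3010 / 0.9410 = 0.320

0.320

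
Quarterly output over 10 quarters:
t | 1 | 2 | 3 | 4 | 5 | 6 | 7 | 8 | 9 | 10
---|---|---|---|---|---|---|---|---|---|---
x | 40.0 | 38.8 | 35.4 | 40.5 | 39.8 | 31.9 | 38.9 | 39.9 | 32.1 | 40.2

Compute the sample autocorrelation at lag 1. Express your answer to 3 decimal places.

Mean x̄ = (40.0 + 38.8 + 35.4 + 40.5 + 39.8 + 31.9 + 38.9 + 39.9 + 32.1 + 40.2)/10 = 37.7500
Numerator Σ_{t=1}^{9}(x_t−x̄)(x_{t+1}−x̄) = -43.1675
Denominator Σ(x_t−x̄)² = 101.5450
r_1 = -43.1675 / 101.5450 = -0.425

-0.425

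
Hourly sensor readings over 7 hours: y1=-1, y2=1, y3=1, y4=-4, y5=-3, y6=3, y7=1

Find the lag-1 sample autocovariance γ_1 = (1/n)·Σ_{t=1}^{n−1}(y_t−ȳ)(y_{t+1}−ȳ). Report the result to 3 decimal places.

0.192

Mean ȳ = (-1 + 1 + 1 − 4 − 3 + 3 + 1)/7 = -0.2857
Σ_{t=1}^{6}(y_t−ȳ)(y_{t+1}−ȳ) = 1.3469
γ_1 = 1.3469 / 7 = 0.192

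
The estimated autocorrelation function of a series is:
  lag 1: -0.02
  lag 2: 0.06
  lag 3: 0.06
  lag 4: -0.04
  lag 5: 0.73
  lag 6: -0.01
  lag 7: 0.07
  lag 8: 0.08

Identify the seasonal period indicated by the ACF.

5

The largest autocorrelation is r_5 = 0.73; the remaining lags stay at or below 0.08.
The dominant spike at lag 5 indicates a seasonal period of 5.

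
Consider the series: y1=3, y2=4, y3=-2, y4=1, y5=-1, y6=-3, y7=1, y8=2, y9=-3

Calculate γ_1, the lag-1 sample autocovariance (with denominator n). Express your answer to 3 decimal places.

-0.388

Mean ȳ = (3 + 4 − 2 + 1 − 1 − 3 + 1 + 2 − 3)/9 = 0.2222
Σ_{t=1}^{8}(y_t−ȳ)(y_{t+1}−ȳ) = -3.4938
γ_1 = -3.4938 / 9 = -0.388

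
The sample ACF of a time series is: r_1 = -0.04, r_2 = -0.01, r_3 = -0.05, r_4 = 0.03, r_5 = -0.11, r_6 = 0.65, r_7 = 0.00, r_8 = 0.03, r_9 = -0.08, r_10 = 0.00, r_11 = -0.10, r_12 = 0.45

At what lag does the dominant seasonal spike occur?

6

The largest autocorrelation is r_6 = 0.65, with a weaker echo at lag 12 (0.45); the remaining lags stay at or below 0.03.
The dominant spike at lag 6 indicates a seasonal period of 6.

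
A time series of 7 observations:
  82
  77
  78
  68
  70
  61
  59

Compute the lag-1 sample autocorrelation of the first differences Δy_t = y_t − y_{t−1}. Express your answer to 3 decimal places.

-0.875

First differences Δy: -5, 1, -10, 2, -9, -2
Mean of differences = -3.8333
Numerator Σ(Δy_t−Δȳ)(Δy_{t+1}−Δȳ) = -111.0278
Denominator Σ(Δy_t−Δȳ)² = 126.8333
r_1(Δy) = -111.0278 / 126.8333 = -0.875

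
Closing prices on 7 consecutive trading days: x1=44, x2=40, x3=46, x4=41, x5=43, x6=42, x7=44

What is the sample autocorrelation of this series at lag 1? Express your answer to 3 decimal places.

-0.782

Mean x̄ = (44 + 40 + 46 + 41 + 43 + 42 + 44)/7 = 42.8571
Deviations from mean: 1.1429, -2.8571, 3.1429, -1.8571, 0.1429, -0.8571, 1.1429
Σ(x_t−x̄)(x_{t+1}−x̄) = (-3.2653) + (-8.9796) + (-5.8367) + (-0.2653) + (-0.1224) + (-0.9796) = -19.4490
Denominator Σ(x_t−x̄)² = 24.8571
r_1 = -19.4490 / 24.8571 = -0.782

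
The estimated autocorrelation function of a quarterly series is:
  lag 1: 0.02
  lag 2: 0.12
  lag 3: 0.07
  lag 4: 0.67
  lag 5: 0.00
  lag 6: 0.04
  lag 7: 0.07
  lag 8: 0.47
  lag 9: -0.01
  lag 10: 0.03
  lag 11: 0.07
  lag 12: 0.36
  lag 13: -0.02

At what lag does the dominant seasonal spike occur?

The largest autocorrelation is r_4 = 0.67, with weaker echoes at lags 8 (0.47) and 12 (0.36); the remaining lags stay at or below 0.12.
The dominant spike at lag 4 indicates a seasonal period of 4.

4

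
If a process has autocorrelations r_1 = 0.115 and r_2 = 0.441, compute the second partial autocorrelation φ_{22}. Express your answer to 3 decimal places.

0.434

φ_{22} = (r_2 − r_1²) / (1 − r_1²)
r_1² = (0.115)² = 0.013225
Numerator = 0.441 − 0.0132 = 0.4278; denominator = 1 − 0.0132 = 0.9868
φ_{22} = 0.4278 / 0.9868 = 0.434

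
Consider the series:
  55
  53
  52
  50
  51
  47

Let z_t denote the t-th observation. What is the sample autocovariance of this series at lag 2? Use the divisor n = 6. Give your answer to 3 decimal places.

0.963

Mean z̄ = (55 + 53 + 52 + 50 + 51 + 47)/6 = 51.3333
Deviations: 3.6667, 1.6667, 0.6667, -1.3333, -0.3333, -4.3333
Σ_{t=1}^{4}(z_t−z̄)(z_{t+2}−z̄) = 5.7778
γ_2 = 5.7778 / 6 = 0.963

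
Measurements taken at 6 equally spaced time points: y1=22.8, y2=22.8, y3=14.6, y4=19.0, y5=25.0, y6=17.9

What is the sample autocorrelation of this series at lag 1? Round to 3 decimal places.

Mean ȳ = (22.8 + 22.8 + 14.6 + 19.0 + 25.0 + 17.9)/6 = 20.3500
Deviations from mean: 2.4500, 2.4500, -5.7500, -1.3500, 4.6500, -2.4500
Σ(y_t−ȳ)(y_{t+1}−ȳ) = (6.0025) + (-14.0875) + (7.7625) + (-6.2775) + (-11.3925) = -17.9925
Denominator Σ(y_t−ȳ)² = 74.5150
r_1 = -17.9925 / 74.5150 = -0.241

-0.241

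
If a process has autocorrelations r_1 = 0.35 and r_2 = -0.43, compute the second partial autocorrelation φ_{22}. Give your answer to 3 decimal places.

φ_{22} = (r_2 − r_1²) / (1 − r_1²)
r_1² = (0.35)² = 0.1225
Numerator = -0.43 − 0.1225 = -0.5525; denominator = 1 − 0.1225 = 0.8775
φ_{22} = -0.5525 / 0.8775 = -0.630

-0.630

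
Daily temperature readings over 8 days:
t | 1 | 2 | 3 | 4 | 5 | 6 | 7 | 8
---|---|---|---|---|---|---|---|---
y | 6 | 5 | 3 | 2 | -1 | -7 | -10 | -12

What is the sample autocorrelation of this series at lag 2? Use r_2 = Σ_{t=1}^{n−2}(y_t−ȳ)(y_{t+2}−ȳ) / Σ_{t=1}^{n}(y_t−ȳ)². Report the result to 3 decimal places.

Mean ȳ = (6 + 5 + 3 + 2 − 1 − 7 − 10 − 12)/8 = -1.7500
Deviations from mean: 7.7500, 6.7500, 4.7500, 3.7500, 0.7500, -5.2500, -8.2500, -10.2500
Σ(y_t−ȳ)(y_{t+2}−ȳ) = (36.8125) + (25.3125) + (3.5625) + (-19.6875) + (-6.1875) + (53.8125) = 93.6250
Denominator Σ(y_t−ȳ)² = 343.5000
r_2 = 93.6250 / 343.5000 = 0.273

0.273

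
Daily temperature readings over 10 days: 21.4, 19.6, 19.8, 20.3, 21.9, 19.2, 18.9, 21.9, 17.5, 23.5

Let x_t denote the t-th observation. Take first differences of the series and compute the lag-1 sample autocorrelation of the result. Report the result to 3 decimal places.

-0.556

First differences Δx: -1.8, 0.2, 0.5, 1.6, -2.7, -0.3, 3.0, -4.4, 6.0
Mean of differences = 0.2333
Numerator Σ(Δx_t−Δx̄)(Δx_{t+1}−Δx̄) = -43.0344
Denominator Σ(Δx_t−Δx̄)² = 77.3400
r_1(Δx) = -43.0344 / 77.3400 = -0.556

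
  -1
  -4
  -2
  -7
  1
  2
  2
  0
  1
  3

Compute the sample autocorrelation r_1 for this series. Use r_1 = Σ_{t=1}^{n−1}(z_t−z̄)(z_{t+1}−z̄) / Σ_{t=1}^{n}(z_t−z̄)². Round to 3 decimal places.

0.280

Mean z̄ = (-1 − 4 − 2 − 7 + 1 + 2 + 2 + 0 + 1 + 3)/10 = -0.5000
Numerator Σ_{t=1}^{9}(z_t−z̄)(z_{t+1}−z̄) = 24.2500
Denominator Σ(z_t−z̄)² = 86.5000
r_1 = 24.2500 / 86.5000 = 0.280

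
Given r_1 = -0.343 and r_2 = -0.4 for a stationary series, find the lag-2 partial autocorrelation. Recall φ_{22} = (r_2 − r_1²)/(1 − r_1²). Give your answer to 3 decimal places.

φ_{22} = (r_2 − r_1²) / (1 − r_1²)
r_1² = (-0.343)² = 0.117649
Numerator = -0.4 − 0.1176 = -0.5176; denominator = 1 − 0.1176 = 0.8824
φ_{22} = -0.5176 / 0.8824 = -0.587

-0.587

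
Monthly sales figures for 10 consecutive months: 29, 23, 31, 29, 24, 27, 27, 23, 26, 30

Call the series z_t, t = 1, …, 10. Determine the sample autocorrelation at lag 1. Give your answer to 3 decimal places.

Mean z̄ = (29 + 23 + 31 + 29 + 24 + 27 + 27 + 23 + 26 + 30)/10 = 26.9000
Numerator Σ_{t=1}^{9}(z_t−z̄)(z_{t+1}−z̄) = -21.6100
Denominator Σ(z_t−z̄)² = 74.9000
r_1 = -21.6100 / 74.9000 = -0.289

-0.289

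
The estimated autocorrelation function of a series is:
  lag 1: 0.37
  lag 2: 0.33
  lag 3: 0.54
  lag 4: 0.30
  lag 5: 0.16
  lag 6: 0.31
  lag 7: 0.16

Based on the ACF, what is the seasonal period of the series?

3

The largest autocorrelation is r_3 = 0.54; the remaining lags stay at or below 0.37. The elevated value at lag 1 (0.37), dropping to 0.33 at lag 2, reflects decaying short-term dependence rather than seasonality.
The dominant spike at lag 3 indicates a seasonal period of 3.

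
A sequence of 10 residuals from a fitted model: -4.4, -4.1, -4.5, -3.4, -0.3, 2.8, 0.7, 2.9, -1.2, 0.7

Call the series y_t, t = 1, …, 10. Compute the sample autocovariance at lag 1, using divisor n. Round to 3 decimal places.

4.281

Mean ȳ = (-4.4 − 4.1 − 4.5 − 3.4 − 0.3 + 2.8 + 0.7 + 2.9 − 1.2 + 0.7)/10 = -1.0800
Σ_{t=1}^{9}(y_t−ȳ)(y_{t+1}−ȳ) = 42.8056
γ_1 = 42.8056 / 10 = 4.281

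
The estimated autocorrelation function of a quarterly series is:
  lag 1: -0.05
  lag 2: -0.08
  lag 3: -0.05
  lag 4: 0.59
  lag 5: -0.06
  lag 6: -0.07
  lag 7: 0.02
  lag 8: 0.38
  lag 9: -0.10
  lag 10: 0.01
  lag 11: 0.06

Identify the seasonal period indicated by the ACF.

4

The largest autocorrelation is r_4 = 0.59, with a weaker echo at lag 8 (0.38); the remaining lags stay at or below 0.06.
The dominant spike at lag 4 indicates a seasonal period of 4.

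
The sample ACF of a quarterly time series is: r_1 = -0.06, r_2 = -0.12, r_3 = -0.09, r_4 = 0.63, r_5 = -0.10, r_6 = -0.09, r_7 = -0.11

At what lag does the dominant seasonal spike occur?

4

The largest autocorrelation is r_4 = 0.63; the remaining lags stay at or below -0.06.
The dominant spike at lag 4 indicates a seasonal period of 4.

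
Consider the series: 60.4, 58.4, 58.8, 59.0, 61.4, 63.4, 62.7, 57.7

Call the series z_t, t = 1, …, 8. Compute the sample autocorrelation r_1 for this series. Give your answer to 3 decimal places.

0.257

Mean z̄ = (60.4 + 58.4 + 58.8 + 59.0 + 61.4 + 63.4 + 62.7 + 57.7)/8 = 60.2250
Deviations from mean: 0.1750, -1.8250, -1.4250, -1.2250, 1.1750, 3.1750, 2.4750, -2.5250
Numerator Σ_{t=1}^{7}(z_t−z̄)(z_{t+1}−z̄) = 7.9269
Denominator Σ(z_t−z̄)² = 30.8550
r_1 = 7.9269 / 30.8550 = 0.257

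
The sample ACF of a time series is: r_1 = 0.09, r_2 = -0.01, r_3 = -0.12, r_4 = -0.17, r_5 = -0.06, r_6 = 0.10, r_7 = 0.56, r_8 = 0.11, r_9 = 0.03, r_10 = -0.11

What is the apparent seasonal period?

The largest autocorrelation is r_7 = 0.56; the remaining lags stay at or below 0.11.
The dominant spike at lag 7 indicates a seasonal period of 7.

7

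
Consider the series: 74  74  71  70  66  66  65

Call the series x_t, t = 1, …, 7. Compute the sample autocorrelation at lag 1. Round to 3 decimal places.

0.615

Mean x̄ = (74 + 74 + 71 + 70 + 66 + 66 + 65)/7 = 69.4286
Deviations from mean: 4.5714, 4.5714, 1.5714, 0.5714, -3.4286, -3.4286, -4.4286
Σ(x_t−x̄)(x_{t+1}−x̄) = (20.8980) + (7.1837) + (0.8980) + (-1.9592) + (11.7551) + (15.1837) = 53.9592
Denominator Σ(x_t−x̄)² = 87.7143
r_1 = 53.9592 / 87.7143 = 0.615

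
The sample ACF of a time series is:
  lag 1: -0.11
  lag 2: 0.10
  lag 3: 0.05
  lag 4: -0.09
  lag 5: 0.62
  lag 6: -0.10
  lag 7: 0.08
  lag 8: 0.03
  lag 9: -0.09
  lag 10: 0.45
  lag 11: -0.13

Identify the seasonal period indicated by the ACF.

5

The largest autocorrelation is r_5 = 0.62, with a weaker echo at lag 10 (0.45); the remaining lags stay at or below 0.10.
The dominant spike at lag 5 indicates a seasonal period of 5.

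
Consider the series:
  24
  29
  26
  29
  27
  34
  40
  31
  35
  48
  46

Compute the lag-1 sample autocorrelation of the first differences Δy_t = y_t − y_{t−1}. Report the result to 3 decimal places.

-0.319

First differences Δy: 5, -3, 3, -2, 7, 6, -9, 4, 13, -2
Mean of differences = 2.2000
Numerator Σ(Δy_t−Δȳ)(Δy_{t+1}−Δȳ) = -112.6400
Denominator Σ(Δy_t−Δȳ)² = 353.6000
r_1(Δy) = -112.6400 / 353.6000 = -0.319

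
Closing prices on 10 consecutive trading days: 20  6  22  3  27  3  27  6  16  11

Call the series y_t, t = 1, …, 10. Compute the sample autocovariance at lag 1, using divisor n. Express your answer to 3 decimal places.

Mean ȳ = (20 + 6 + 22 + 3 + 27 + 3 + 27 + 6 + 16 + 11)/10 = 14.1000
Σ_{t=1}^{9}(y_t−ȳ)(y_{t+1}−ȳ) = -754.8100
γ_1 = -754.8100 / 10 = -75.481

-75.481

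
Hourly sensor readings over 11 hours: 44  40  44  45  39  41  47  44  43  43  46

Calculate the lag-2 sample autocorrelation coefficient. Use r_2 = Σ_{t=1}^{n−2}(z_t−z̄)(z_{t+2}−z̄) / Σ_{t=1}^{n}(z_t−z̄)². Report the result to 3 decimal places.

Mean z̄ = (44 + 40 + 44 + 45 + 39 + 41 + 47 + 44 + 43 + 43 + 46)/11 = 43.2727
Numerator Σ_{t=1}^{9}(z_t−z̄)(z_{t+2}−z̄) = -31.6942
Denominator Σ(z_t−z̄)² = 60.1818
r_2 = -31.6942 / 60.1818 = -0.527

-0.527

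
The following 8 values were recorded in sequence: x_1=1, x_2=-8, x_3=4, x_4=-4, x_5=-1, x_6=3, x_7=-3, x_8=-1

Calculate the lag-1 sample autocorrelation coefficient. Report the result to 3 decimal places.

-0.677

Mean x̄ = (1 − 8 + 4 − 4 − 1 + 3 − 3 − 1)/8 = -1.1250
Deviations from mean: 2.1250, -6.8750, 5.1250, -2.8750, 0.1250, 4.1250, -1.8750, 0.1250
Σ(x_t−x̄)(x_{t+1}−x̄) = (-14.6094) + (-35.2344) + (-14.7344) + (-0.3594) + (0.5156) + (-7.7344) + (-0.2344) = -72.3906
Denominator Σ(x_t−x̄)² = 106.8750
r_1 = -72.3906 / 106.8750 = -0.677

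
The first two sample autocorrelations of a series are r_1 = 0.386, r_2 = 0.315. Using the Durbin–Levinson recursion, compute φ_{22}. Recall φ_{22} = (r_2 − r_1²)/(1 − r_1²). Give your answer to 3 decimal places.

φ_{22} = (r_2 − r_1²) / (1 − r_1²)
r_1² = (0.386)² = 0.148996
Numerator = 0.315 − 0.1490 = 0.1660; denominator = 1 − 0.1490 = 0.8510
φ_{22} = 0.1660 / 0.8510 = 0.195

0.195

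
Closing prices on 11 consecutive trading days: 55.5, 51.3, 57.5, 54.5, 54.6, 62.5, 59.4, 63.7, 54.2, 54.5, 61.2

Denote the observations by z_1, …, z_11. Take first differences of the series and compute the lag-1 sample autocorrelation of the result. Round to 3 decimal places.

-0.437

First differences Δz: -4.2, 6.2, -3.0, 0.1, 7.9, -3.1, 4.3, -9.5, 0.3, 6.7
Mean of differences = 0.5700
Numerator Σ(Δz_t−Δz̄)(Δz_{t+1}−Δz̄) = -125.8089
Denominator Σ(Δz_t−Δz̄)² = 287.5810
r_1(Δz) = -125.8089 / 287.5810 = -0.437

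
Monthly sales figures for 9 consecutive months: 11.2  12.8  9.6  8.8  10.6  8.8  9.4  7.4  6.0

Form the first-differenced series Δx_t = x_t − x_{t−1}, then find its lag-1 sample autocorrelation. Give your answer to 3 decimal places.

-0.466

First differences Δx: 1.6, -3.2, -0.8, 1.8, -1.8, 0.6, -2.0, -1.4
Mean of differences = -0.6500
Numerator Σ(Δx_t−Δx̄)(Δx_{t+1}−Δx̄) = -10.6525
Denominator Σ(Δx_t−Δx̄)² = 22.8600
r_1(Δx) = -10.6525 / 22.8600 = -0.466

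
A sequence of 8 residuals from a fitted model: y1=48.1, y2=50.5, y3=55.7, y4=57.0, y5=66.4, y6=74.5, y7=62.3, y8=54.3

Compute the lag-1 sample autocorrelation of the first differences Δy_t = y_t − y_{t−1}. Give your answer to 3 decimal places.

First differences Δy: 2.4, 5.2, 1.3, 9.4, 8.1, -12.2, -8.0
Mean of differences = 0.8857
Numerator Σ(Δy_t−Δȳ)(Δy_{t+1}−Δȳ) = 95.1441
Denominator Σ(Δy_t−Δȳ)² = 395.8086
r_1(Δy) = 95.1441 / 395.8086 = 0.240

0.240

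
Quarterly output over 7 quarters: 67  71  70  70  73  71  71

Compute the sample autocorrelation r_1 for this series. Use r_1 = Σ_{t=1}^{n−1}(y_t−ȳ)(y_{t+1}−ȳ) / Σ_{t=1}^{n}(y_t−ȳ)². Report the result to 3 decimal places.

-0.067

Mean ȳ = (67 + 71 + 70 + 70 + 73 + 71 + 71)/7 = 70.4286
Deviations from mean: -3.4286, 0.5714, -0.4286, -0.4286, 2.5714, 0.5714, 0.5714
Numerator Σ_{t=1}^{6}(y_t−ȳ)(y_{t+1}−ȳ) = -1.3265
Denominator Σ(y_t−ȳ)² = 19.7143
r_1 = -1.3265 / 19.7143 = -0.067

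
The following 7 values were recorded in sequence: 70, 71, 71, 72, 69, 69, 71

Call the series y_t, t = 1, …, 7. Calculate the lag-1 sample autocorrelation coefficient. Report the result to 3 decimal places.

Mean ȳ = (70 + 71 + 71 + 72 + 69 + 69 + 71)/7 = 70.4286
Deviations from mean: -0.4286, 0.5714, 0.5714, 1.5714, -1.4286, -1.4286, 0.5714
Σ(y_t−ȳ)(y_{t+1}−ȳ) = (-0.2449) + (0.3265) + (0.8980) + (-2.2449) + (2.0408) + (-0.8163) = -0.0408
Denominator Σ(y_t−ȳ)² = 7.7143
r_1 = -0.0408 / 7.7143 = -0.005

-0.005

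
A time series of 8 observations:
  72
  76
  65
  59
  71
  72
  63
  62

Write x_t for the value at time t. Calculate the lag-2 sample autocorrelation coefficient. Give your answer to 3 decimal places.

-0.673

Mean x̄ = (72 + 76 + 65 + 59 + 71 + 72 + 63 + 62)/8 = 67.5000
Σ(x_t−x̄)(x_{t+2}−x̄) = (-11.2500) + (-72.2500) + (-8.7500) + (-38.2500) + (-15.7500) + (-24.7500) = -171.0000
Denominator Σ(x_t−x̄)² = 254.0000
r_2 = -171.0000 / 254.0000 = -0.673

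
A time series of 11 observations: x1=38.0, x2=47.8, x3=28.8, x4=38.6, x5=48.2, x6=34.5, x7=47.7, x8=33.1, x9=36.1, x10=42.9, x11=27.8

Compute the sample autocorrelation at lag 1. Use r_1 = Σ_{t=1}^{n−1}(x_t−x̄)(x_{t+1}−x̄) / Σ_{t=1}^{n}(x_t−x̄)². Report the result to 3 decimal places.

-0.486

Mean x̄ = (38.0 + 47.8 + 28.8 + 38.6 + 48.2 + 34.5 + 47.7 + 33.1 + 36.1 + 42.9 + 27.8)/11 = 38.5000
Numerator Σ_{t=1}^{10}(x_t−x̄)(x_{t+1}−x̄) = -264.8200
Denominator Σ(x_t−x̄)² = 544.3400
r_1 = -264.8200 / 544.3400 = -0.486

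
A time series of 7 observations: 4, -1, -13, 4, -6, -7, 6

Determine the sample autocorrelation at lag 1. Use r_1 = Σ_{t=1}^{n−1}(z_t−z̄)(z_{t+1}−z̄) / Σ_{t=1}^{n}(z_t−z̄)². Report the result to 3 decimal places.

Mean z̄ = (4 − 1 − 13 + 4 − 6 − 7 + 6)/7 = -1.8571
Deviations from mean: 5.8571, 0.8571, -11.1429, 5.8571, -4.1429, -5.1429, 7.8571
Numerator Σ_{t=1}^{6}(z_t−z̄)(z_{t+1}−z̄) = -113.1633
Denominator Σ(z_t−z̄)² = 298.8571
r_1 = -113.1633 / 298.8571 = -0.379

-0.379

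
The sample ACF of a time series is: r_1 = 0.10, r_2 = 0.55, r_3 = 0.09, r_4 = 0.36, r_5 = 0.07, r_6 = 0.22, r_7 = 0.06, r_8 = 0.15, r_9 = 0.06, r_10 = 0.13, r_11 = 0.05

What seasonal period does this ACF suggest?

2

The largest autocorrelation is r_2 = 0.55, with weaker echoes at lags 4 (0.36), 6 (0.22) and 8 (0.15); the remaining lags stay at or below 0.13.
The dominant spike at lag 2 indicates a seasonal period of 2.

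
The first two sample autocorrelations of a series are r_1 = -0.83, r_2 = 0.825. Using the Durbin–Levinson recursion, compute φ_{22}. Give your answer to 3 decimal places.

0.437

φ_{22} = (r_2 − r_1²) / (1 − r_1²)
r_1² = (-0.83)² = 0.6889
Numerator = 0.825 − 0.6889 = 0.1361; denominator = 1 − 0.6889 = 0.3111
φ_{22} = 0.1361 / 0.3111 = 0.437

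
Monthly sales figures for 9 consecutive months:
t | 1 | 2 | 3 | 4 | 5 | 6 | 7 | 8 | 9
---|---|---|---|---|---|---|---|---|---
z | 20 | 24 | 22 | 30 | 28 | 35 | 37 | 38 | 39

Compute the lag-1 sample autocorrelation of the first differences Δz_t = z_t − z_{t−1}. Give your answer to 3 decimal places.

-0.775

First differences Δz: 4, -2, 8, -2, 7, 2, 1, 1
Mean of differences = 2.3750
Numerator Σ(Δz_t−Δz̄)(Δz_{t+1}−Δz̄) = -75.8906
Denominator Σ(Δz_t−Δz̄)² = 97.8750
r_1(Δz) = -75.8906 / 97.8750 = -0.775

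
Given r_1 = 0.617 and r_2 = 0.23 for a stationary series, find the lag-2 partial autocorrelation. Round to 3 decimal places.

φ_{22} = (r_2 − r_1²) / (1 − r_1²)
r_1² = (0.617)² = 0.380689
Numerator = 0.23 − 0.3807 = -0.1507; denominator = 1 − 0.3807 = 0.6193
φ_{22} = -0.1507 / 0.6193 = -0.243

-0.243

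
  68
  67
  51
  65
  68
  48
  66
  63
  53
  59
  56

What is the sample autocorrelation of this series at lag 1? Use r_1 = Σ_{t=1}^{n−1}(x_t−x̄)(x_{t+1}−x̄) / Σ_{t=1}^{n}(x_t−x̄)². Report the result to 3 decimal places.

-0.321

Mean x̄ = (68 + 67 + 51 + 65 + 68 + 48 + 66 + 63 + 53 + 59 + 56)/11 = 60.3636
Numerator Σ_{t=1}^{10}(x_t−x̄)(x_{t+1}−x̄) = -172.1322
Denominator Σ(x_t−x̄)² = 536.5455
r_1 = -172.1322 / 536.5455 = -0.321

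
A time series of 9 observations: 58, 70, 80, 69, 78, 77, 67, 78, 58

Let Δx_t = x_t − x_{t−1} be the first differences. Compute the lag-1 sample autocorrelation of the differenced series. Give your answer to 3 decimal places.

First differences Δx: 12, 10, -11, 9, -1, -10, 11, -20
Mean of differences = 0.0000
Numerator Σ(Δx_t−Δx̄)(Δx_{t+1}−Δx̄) = -418.0000
Denominator Σ(Δx_t−Δx̄)² = 1068.0000
r_1(Δx) = -418.0000 / 1068.0000 = -0.391

-0.391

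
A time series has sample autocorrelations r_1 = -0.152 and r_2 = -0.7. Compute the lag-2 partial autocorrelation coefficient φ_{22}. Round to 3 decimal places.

φ_{22} = (r_2 − r_1²) / (1 − r_1²)
r_1² = (-0.152)² = 0.023104
Numerator = -0.7 − 0.0231 = -0.7231; denominator = 1 − 0.0231 = 0.9769
φ_{22} = -0.7231 / 0.9769 = -0.740

-0.740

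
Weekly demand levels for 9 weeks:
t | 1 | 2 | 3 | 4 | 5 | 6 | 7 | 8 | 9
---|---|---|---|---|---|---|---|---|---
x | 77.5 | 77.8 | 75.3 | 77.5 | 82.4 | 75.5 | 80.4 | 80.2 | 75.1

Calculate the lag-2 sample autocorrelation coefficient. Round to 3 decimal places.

-0.211

Mean x̄ = (77.5 + 77.8 + 75.3 + 77.5 + 82.4 + 75.5 + 80.4 + 80.2 + 75.1)/9 = 77.9667
Numerator Σ_{t=1}^{7}(x_t−x̄)(x_{t+2}−x̄) = -11.0456
Denominator Σ(x_t−x̄)² = 52.4400
r_2 = -11.0456 / 52.4400 = -0.211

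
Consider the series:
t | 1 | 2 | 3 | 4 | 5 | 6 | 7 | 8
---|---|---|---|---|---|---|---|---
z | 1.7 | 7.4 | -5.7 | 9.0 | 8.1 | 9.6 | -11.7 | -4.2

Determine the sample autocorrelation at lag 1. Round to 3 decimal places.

-0.057

Mean z̄ = (1.7 + 7.4 − 5.7 + 9.0 + 8.1 + 9.6 − 11.7 − 4.2)/8 = 1.7750
Σ(z_t−z̄)(z_{t+1}−z̄) = (-0.4219) + (-42.0469) + (-54.0069) + (45.6981) + (49.4931) + (-105.4419) + (80.5131) = -26.2131
Denominator Σ(z_t−z̄)² = 458.2350
r_1 = -26.2131 / 458.2350 = -0.057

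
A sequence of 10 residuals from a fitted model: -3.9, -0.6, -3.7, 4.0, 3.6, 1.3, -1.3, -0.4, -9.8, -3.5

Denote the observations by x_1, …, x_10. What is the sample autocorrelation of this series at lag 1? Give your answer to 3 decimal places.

0.227

Mean x̄ = (-3.9 − 0.6 − 3.7 + 4.0 + 3.6 + 1.3 − 1.3 − 0.4 − 9.8 − 3.5)/10 = -1.4300
Numerator Σ_{t=1}^{9}(x_t−x̄)(x_{t+1}−x̄) = 33.9781
Denominator Σ(x_t−x̄)² = 149.6010
r_1 = 33.9781 / 149.6010 = 0.227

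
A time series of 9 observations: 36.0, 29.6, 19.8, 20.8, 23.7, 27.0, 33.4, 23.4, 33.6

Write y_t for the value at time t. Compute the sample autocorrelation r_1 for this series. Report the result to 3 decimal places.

Mean ȳ = (36.0 + 29.6 + 19.8 + 20.8 + 23.7 + 27.0 + 33.4 + 23.4 + 33.6)/9 = 27.4778
Numerator Σ_{t=1}^{8}(y_t−ȳ)(y_{t+1}−ȳ) = 28.1506
Denominator Σ(y_t−ȳ)² = 284.3556
r_1 = 28.1506 / 284.3556 = 0.099

0.099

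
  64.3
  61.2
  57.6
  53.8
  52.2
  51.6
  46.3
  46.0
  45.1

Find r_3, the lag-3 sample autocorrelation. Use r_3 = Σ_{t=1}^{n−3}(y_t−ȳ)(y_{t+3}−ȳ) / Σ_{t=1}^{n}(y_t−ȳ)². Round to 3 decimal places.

Mean ȳ = (64.3 + 61.2 + 57.6 + 53.8 + 52.2 + 51.6 + 46.3 + 46.0 + 45.1)/9 = 53.1222
Σ(y_t−ȳ)(y_{t+3}−ȳ) = (7.5760) + (-7.4495) + (-6.8162) + (-4.6240) + (6.5683) + (12.2116) = 7.4663
Denominator Σ(y_t−ȳ)² = 375.4956
r_3 = 7.4663 / 375.4956 = 0.020

0.020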